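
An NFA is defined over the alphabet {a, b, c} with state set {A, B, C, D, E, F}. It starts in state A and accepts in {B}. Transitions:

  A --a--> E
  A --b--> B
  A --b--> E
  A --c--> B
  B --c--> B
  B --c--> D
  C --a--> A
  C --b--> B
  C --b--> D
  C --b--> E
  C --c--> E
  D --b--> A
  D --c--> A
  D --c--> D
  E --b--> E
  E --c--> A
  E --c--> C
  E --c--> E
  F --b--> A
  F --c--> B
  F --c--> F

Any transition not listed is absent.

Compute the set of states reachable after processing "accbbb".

Start in {A}.
Read 'a': A→{E}; now {E}.
Read 'c': E→{A, C, E}; now {A, C, E}.
Read 'c': A→{B}, C→{E}, E→{A, C, E}; now {A, B, C, E}.
Read 'b': A→{B, E}, B→∅, C→{B, D, E}, E→{E}; now {B, D, E}.
Read 'b': B→∅, D→{A}, E→{E}; now {A, E}.
Read 'b': A→{B, E}, E→{E}; now {B, E}.

{B, E}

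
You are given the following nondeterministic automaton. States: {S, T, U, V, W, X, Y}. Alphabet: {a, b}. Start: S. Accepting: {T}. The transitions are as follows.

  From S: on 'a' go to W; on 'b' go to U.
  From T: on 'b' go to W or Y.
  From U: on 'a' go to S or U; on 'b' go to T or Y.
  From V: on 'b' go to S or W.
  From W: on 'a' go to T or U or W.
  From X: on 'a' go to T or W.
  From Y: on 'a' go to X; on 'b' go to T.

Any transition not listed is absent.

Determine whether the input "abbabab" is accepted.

Start in {S}.
Read 'a': {S} → {W}.
Read 'b': {W} → ∅.
The set is empty and remains empty for the remaining 5 symbols.
The final set ∅ contains no accepting state.

No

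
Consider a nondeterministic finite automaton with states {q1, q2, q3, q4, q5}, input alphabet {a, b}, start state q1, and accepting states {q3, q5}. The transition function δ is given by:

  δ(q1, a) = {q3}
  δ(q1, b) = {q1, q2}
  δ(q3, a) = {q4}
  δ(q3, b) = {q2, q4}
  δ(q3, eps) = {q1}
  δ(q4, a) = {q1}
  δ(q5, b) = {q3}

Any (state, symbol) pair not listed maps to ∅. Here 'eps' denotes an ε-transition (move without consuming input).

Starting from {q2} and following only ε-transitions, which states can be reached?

Begin with {q2}.
No ε-moves leave this set, so the closure equals the set itself.

{q2}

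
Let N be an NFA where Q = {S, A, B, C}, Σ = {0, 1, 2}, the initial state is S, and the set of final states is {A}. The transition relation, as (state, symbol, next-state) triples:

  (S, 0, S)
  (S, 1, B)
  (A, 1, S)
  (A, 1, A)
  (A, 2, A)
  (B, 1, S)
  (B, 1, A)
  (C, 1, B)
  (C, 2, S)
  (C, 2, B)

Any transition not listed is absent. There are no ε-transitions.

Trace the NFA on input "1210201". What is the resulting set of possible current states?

∅

Start in {S}.
Read '1': S→{B}; now {B}.
Read '2': B→∅; now ∅.
The set is empty and remains empty for the remaining 5 symbols.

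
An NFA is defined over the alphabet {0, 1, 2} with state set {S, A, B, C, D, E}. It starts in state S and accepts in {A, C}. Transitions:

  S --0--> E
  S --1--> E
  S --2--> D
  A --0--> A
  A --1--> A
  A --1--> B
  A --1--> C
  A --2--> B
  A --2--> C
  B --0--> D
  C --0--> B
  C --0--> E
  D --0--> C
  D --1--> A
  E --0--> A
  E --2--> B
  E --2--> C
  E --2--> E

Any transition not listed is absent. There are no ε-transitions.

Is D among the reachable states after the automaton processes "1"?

No

Start in {S}.
Read '1': S→{E}; now {E}.
State D is not in {E}.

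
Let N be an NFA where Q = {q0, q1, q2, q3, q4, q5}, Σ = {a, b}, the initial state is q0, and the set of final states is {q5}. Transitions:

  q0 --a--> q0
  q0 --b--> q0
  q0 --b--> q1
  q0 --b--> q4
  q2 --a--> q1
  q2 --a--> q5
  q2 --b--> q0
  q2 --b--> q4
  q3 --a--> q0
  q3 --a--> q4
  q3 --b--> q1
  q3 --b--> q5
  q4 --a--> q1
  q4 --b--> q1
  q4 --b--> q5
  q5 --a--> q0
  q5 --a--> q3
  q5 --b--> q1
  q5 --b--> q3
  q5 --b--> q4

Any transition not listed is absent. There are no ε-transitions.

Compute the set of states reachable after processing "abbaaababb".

{q0, q1, q4, q5}

Start in {q0}.
Read 'a': {q0} → {q0}.
Read 'b': {q0} → {q0, q1, q4}.
Read 'b': {q0, q1, q4} → {q0, q1, q4, q5}.
Read 'a': {q0, q1, q4, q5} → {q0, q1, q3}.
Read 'a': {q0, q1, q3} → {q0, q4}.
Read 'a': {q0, q4} → {q0, q1}.
Read 'b': {q0, q1} → {q0, q1, q4}.
Read 'a': {q0, q1, q4} → {q0, q1}.
Read 'b': {q0, q1} → {q0, q1, q4}.
Read 'b': {q0, q1, q4} → {q0, q1, q4, q5}.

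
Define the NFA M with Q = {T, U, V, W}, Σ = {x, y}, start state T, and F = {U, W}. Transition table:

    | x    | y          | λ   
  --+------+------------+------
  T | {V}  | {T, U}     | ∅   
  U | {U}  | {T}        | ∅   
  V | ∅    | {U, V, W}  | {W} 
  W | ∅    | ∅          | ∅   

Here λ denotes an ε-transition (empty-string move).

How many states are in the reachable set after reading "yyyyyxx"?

Start in {T}.
Read 'y': {T} → {T, U}.
Read 'y': {T, U} → {T, U}.
Read 'y': {T, U} → {T, U}.
Read 'y': {T, U} → {T, U}.
Read 'y': {T, U} → {T, U}.
Read 'x': {T, U} → {U, V, W}.
Read 'x': {U, V, W} → {U}.
That set has 1 state.

1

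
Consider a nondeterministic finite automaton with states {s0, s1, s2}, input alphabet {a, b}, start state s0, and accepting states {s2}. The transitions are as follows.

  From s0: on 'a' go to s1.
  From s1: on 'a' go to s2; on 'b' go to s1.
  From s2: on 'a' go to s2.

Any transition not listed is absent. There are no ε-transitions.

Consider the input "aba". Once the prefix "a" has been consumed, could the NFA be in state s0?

Start in {s0}.
Read 'a': s0→{s1}; now {s1}.
State s0 is not in {s1}.

No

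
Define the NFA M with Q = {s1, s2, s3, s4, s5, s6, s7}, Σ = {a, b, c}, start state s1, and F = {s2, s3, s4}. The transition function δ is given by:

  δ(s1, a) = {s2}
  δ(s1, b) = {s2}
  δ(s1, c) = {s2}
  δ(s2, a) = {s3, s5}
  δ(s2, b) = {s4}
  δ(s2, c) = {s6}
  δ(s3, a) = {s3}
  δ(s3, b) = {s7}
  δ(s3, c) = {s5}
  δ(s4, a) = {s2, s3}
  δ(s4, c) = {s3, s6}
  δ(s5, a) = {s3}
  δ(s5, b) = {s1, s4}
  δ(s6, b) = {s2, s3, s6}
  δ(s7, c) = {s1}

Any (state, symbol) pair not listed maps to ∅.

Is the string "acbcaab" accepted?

No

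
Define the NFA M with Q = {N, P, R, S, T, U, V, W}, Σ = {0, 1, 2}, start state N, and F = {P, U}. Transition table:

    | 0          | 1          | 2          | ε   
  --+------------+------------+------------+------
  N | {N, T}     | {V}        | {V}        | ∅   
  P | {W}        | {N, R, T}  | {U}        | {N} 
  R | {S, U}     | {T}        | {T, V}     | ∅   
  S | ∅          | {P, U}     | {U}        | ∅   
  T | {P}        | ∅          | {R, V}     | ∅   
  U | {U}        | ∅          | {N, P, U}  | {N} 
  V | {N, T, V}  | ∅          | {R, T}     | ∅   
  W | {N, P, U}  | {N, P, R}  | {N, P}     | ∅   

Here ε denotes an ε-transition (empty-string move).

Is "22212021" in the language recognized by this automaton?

No

Start in {N}.
Read '2': N→{V}; now {V}.
Read '2': V→{R, T}; now {R, T}.
Read '2': R→{T, V}, T→{R, V}; now {R, T, V}.
Read '1': R→{T}, T→∅, V→∅; now {T}.
Read '2': T→{R, V}; now {R, V}.
Read '0': R→{S, U}, V→{N, T, V}; now {N, S, T, U, V}.
Read '2': N→{V}, S→{U}, T→{R, V}, U→{N, P, U}, V→{R, T}; now {N, P, R, T, U, V}.
Read '1': N→{V}, P→{N, R, T}, R→{T}, T→∅, U→∅, V→∅; now {N, R, T, V}.
The final set {N, R, T, V} contains no accepting state.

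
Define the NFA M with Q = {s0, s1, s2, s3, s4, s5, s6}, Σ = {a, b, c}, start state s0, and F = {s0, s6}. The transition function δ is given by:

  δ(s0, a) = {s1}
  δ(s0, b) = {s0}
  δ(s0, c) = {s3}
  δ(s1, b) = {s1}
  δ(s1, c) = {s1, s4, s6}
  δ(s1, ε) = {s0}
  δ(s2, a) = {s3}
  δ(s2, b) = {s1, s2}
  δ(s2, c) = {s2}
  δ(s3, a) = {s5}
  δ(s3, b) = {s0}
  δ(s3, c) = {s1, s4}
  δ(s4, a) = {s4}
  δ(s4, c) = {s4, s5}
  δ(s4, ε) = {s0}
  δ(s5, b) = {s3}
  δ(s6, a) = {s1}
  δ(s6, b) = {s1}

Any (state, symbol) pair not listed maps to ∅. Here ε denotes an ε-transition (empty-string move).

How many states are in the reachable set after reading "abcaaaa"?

3

Start in {s0}.
Read 'a': s0→{s1}; union {s1}; ε-closure = {s0, s1}.
Read 'b': s0→{s0}, s1→{s1}; now {s0, s1}.
Read 'c': s0→{s3}, s1→{s1, s4, s6}; union {s1, s3, s4, s6}; ε-closure = {s0, s1, s3, s4, s6}.
Read 'a': s0→{s1}, s1→∅, s3→{s5}, s4→{s4}, s6→{s1}; union {s1, s4, s5}; ε-closure = {s0, s1, s4, s5}.
Read 'a': s0→{s1}, s1→∅, s4→{s4}, s5→∅; union {s1, s4}; ε-closure = {s0, s1, s4}.
Read 'a': s0→{s1}, s1→∅, s4→{s4}; union {s1, s4}; ε-closure = {s0, s1, s4}.
Read 'a': s0→{s1}, s1→∅, s4→{s4}; union {s1, s4}; ε-closure = {s0, s1, s4}.
That set has 3 states.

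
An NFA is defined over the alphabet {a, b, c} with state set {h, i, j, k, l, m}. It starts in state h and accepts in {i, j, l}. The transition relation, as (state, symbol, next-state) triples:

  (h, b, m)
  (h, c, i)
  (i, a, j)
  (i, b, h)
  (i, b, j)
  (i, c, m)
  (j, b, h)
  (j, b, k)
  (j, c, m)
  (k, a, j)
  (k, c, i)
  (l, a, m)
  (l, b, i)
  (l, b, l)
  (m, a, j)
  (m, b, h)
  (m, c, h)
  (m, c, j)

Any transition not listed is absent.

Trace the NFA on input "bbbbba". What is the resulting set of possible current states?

Start in {h}.
Read 'b': {h} → {m}.
Read 'b': {m} → {h}.
Read 'b': {h} → {m}.
Read 'b': {m} → {h}.
Read 'b': {h} → {m}.
Read 'a': {m} → {j}.

{j}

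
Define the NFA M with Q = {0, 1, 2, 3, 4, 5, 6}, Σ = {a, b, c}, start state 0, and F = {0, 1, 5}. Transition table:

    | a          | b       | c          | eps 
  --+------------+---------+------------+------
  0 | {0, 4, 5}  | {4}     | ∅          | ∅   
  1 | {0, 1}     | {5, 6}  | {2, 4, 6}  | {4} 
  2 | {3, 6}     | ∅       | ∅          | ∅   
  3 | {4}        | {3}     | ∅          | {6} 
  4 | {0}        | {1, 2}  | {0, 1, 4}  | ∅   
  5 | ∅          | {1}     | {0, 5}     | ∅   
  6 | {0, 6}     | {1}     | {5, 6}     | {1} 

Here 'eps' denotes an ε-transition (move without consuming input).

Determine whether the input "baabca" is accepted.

Yes

Start in {0}.
Read 'b': 0→{4}; now {4}.
Read 'a': 4→{0}; now {0}.
Read 'a': 0→{0, 4, 5}; now {0, 4, 5}.
Read 'b': 0→{4}, 4→{1, 2}, 5→{1}; now {1, 2, 4}.
Read 'c': 1→{2, 4, 6}, 2→∅, 4→{0, 1, 4}; now {0, 1, 2, 4, 6}.
Read 'a': 0→{0, 4, 5}, 1→{0, 1}, 2→{3, 6}, 4→{0}, 6→{0, 6}; now {0, 1, 3, 4, 5, 6}.
The final set {0, 1, 3, 4, 5, 6} contains the accepting states 0, 1, 5.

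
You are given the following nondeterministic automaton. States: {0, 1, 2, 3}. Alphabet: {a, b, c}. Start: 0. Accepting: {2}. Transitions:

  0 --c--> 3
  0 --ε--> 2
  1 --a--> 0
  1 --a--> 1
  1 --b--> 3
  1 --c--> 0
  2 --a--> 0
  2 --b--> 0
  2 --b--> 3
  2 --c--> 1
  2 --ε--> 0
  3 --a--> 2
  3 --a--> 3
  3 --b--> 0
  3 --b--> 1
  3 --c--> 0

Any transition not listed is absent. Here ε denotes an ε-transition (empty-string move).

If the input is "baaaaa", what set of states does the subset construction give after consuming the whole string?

Start: ε-closure({0}) = {0, 2}.
Read 'b': 0→∅, 2→{0, 3}; union {0, 3}; ε-closure = {0, 2, 3}.
Read 'a': 0→∅, 2→{0}, 3→{2, 3}; now {0, 2, 3}.
Read 'a': 0→∅, 2→{0}, 3→{2, 3}; now {0, 2, 3}.
Read 'a': 0→∅, 2→{0}, 3→{2, 3}; now {0, 2, 3}.
Read 'a': 0→∅, 2→{0}, 3→{2, 3}; now {0, 2, 3}.
Read 'a': 0→∅, 2→{0}, 3→{2, 3}; now {0, 2, 3}.

{0, 2, 3}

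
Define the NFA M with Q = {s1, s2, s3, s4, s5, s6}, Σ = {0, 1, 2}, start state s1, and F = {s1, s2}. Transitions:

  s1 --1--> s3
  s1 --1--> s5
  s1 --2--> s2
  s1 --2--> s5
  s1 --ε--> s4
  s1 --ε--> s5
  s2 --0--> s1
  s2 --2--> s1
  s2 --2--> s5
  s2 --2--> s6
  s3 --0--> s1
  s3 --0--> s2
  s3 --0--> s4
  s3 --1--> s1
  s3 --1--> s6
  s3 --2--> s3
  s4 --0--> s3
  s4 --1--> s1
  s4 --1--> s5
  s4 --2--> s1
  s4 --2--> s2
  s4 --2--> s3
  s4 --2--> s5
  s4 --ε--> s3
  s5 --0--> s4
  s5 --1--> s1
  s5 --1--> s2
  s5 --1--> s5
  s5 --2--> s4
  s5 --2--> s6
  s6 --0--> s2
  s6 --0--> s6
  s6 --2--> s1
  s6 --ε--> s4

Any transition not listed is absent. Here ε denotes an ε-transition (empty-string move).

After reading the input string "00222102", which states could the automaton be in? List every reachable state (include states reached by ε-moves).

{s1, s2, s3, s4, s5, s6}

Start: ε-closure({s1}) = {s1, s3, s4, s5}.
Read '0': {s1, s3, s4, s5} → {s1, s2, s3, s4, s5}.
Read '0': {s1, s2, s3, s4, s5} → {s1, s2, s3, s4, s5}.
Read '2': {s1, s2, s3, s4, s5} → {s1, s2, s3, s4, s5, s6}.
Read '2': {s1, s2, s3, s4, s5, s6} → {s1, s2, s3, s4, s5, s6}.
Read '2': {s1, s2, s3, s4, s5, s6} → {s1, s2, s3, s4, s5, s6}.
Read '1': {s1, s2, s3, s4, s5, s6} → {s1, s2, s3, s4, s5, s6}.
Read '0': {s1, s2, s3, s4, s5, s6} → {s1, s2, s3, s4, s5, s6}.
Read '2': {s1, s2, s3, s4, s5, s6} → {s1, s2, s3, s4, s5, s6}.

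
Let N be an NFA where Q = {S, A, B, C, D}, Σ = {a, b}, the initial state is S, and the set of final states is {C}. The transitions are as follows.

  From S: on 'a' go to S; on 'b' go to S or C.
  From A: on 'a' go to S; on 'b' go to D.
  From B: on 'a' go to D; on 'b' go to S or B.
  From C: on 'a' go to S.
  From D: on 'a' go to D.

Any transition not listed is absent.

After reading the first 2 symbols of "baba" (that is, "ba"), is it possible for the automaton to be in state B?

No

Start in {S}.
Read 'b': S→{S, C}; now {S, C}.
Read 'a': S→{S}, C→{S}; now {S}.
State B is not in {S}.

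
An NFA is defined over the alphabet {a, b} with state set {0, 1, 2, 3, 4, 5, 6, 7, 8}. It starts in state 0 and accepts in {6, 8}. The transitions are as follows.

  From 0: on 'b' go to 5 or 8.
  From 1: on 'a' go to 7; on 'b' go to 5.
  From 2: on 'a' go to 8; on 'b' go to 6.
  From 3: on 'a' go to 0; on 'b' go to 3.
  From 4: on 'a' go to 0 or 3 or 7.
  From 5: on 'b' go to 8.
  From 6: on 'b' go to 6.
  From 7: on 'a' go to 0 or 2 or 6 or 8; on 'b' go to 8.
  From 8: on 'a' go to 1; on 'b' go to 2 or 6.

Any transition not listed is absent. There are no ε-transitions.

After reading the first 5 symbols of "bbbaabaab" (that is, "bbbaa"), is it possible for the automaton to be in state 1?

Yes

Start in {0}.
Read 'b': 0→{5, 8}; now {5, 8}.
Read 'b': 5→{8}, 8→{2, 6}; now {2, 6, 8}.
Read 'b': 2→{6}, 6→{6}, 8→{2, 6}; now {2, 6}.
Read 'a': 2→{8}, 6→∅; now {8}.
Read 'a': 8→{1}; now {1}.
State 1 is in {1}.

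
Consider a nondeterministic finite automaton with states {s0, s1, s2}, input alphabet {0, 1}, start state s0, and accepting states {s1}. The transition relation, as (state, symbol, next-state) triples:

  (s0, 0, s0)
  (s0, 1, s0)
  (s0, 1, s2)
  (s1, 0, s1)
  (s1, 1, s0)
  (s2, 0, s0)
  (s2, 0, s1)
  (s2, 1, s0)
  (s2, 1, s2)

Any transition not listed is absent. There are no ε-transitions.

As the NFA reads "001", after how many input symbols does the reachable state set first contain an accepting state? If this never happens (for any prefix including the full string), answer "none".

none

Start in {s0}.
Read '0': s0→{s0}; now {s0}.
Read '0': s0→{s0}; now {s0}.
Read '1': s0→{s0, s2}; now {s0, s2}.
No reachable set along the way intersects F.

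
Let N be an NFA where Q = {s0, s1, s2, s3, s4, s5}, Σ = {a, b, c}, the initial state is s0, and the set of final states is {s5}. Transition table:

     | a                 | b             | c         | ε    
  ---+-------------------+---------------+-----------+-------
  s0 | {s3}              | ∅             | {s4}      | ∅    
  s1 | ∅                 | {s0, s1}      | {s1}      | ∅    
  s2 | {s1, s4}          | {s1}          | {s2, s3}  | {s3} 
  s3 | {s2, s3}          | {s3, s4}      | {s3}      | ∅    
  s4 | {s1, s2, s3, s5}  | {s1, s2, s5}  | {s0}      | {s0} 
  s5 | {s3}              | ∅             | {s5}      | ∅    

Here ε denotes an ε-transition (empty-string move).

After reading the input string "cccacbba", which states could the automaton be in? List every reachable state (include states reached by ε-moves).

{s0, s1, s2, s3, s4, s5}

Start in {s0}.
Read 'c': s0→{s4}; union {s4}; ε-closure = {s0, s4}.
Read 'c': s0→{s4}, s4→{s0}; now {s0, s4}.
Read 'c': s0→{s4}, s4→{s0}; now {s0, s4}.
Read 'a': s0→{s3}, s4→{s1, s2, s3, s5}; now {s1, s2, s3, s5}.
Read 'c': s1→{s1}, s2→{s2, s3}, s3→{s3}, s5→{s5}; now {s1, s2, s3, s5}.
Read 'b': s1→{s0, s1}, s2→{s1}, s3→{s3, s4}, s5→∅; now {s0, s1, s3, s4}.
Read 'b': s0→∅, s1→{s0, s1}, s3→{s3, s4}, s4→{s1, s2, s5}; now {s0, s1, s2, s3, s4, s5}.
Read 'a': s0→{s3}, s1→∅, s2→{s1, s4}, s3→{s2, s3}, s4→{s1, s2, s3, s5}, s5→{s3}; union {s1, s2, s3, s4, s5}; ε-closure = {s0, s1, s2, s3, s4, s5}.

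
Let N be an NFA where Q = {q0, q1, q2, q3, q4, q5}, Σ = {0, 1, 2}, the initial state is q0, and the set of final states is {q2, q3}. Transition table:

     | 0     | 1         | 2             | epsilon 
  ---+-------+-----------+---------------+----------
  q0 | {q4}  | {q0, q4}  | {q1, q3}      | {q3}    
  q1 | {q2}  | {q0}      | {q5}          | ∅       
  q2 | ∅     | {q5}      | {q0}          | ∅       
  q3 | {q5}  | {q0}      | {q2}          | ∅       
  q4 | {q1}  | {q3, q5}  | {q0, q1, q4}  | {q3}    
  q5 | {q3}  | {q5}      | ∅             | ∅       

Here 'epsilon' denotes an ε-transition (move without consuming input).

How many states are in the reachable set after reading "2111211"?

Start: ε-closure({q0}) = {q0, q3}.
Read '2': q0→{q1, q3}, q3→{q2}; now {q1, q2, q3}.
Read '1': q1→{q0}, q2→{q5}, q3→{q0}; union {q0, q5}; ε-closure = {q0, q3, q5}.
Read '1': q0→{q0, q4}, q3→{q0}, q5→{q5}; union {q0, q4, q5}; ε-closure = {q0, q3, q4, q5}.
Read '1': q0→{q0, q4}, q3→{q0}, q4→{q3, q5}, q5→{q5}; now {q0, q3, q4, q5}.
Read '2': q0→{q1, q3}, q3→{q2}, q4→{q0, q1, q4}, q5→∅; now {q0, q1, q2, q3, q4}.
Read '1': q0→{q0, q4}, q1→{q0}, q2→{q5}, q3→{q0}, q4→{q3, q5}; now {q0, q3, q4, q5}.
Read '1': q0→{q0, q4}, q3→{q0}, q4→{q3, q5}, q5→{q5}; now {q0, q3, q4, q5}.
That set has 4 states.

4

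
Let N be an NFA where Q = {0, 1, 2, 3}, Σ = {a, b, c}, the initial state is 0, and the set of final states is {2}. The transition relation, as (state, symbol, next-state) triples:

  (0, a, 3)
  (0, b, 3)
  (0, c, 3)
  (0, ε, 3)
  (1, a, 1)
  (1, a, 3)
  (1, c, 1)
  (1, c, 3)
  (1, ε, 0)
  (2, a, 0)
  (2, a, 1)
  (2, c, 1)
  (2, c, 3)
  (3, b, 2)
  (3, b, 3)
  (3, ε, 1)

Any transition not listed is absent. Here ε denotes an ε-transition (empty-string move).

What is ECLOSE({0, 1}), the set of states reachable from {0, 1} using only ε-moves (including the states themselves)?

Begin with {0, 1}.
ε-move 0 → 3; add 3.

{0, 1, 3}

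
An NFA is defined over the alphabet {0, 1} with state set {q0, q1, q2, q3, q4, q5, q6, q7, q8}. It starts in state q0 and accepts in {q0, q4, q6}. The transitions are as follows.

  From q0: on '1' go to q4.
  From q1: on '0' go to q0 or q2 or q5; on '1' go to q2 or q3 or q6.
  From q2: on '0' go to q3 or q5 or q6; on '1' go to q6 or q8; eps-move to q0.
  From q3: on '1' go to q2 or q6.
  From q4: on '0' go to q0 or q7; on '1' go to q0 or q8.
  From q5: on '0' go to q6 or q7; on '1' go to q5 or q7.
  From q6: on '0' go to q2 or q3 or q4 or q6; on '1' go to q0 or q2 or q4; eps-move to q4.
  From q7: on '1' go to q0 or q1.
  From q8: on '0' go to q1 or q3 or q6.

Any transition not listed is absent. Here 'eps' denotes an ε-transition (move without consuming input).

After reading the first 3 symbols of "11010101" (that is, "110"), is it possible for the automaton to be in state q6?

Yes

Start in {q0}.
Read '1': q0→{q4}; now {q4}.
Read '1': q4→{q0, q8}; now {q0, q8}.
Read '0': q0→∅, q8→{q1, q3, q6}; union {q1, q3, q6}; ε-closure = {q1, q3, q4, q6}.
State q6 is in {q1, q3, q4, q6}.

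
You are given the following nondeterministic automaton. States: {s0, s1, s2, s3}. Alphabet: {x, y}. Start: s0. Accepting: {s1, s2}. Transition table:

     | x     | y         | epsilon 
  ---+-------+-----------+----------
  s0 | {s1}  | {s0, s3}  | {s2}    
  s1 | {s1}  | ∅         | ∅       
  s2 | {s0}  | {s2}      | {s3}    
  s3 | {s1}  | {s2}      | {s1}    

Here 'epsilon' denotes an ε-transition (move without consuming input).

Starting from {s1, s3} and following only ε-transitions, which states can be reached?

{s1, s3}

Begin with {s1, s3}.
No ε-moves leave this set, so the closure equals the set itself.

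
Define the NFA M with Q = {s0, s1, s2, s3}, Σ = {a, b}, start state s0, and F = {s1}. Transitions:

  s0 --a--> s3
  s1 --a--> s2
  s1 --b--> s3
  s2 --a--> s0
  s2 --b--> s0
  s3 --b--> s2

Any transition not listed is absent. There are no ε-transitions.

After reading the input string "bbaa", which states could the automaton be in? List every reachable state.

∅

Start in {s0}.
Read 'b': s0→∅; now ∅.
The set is empty and remains empty for the remaining 3 symbols.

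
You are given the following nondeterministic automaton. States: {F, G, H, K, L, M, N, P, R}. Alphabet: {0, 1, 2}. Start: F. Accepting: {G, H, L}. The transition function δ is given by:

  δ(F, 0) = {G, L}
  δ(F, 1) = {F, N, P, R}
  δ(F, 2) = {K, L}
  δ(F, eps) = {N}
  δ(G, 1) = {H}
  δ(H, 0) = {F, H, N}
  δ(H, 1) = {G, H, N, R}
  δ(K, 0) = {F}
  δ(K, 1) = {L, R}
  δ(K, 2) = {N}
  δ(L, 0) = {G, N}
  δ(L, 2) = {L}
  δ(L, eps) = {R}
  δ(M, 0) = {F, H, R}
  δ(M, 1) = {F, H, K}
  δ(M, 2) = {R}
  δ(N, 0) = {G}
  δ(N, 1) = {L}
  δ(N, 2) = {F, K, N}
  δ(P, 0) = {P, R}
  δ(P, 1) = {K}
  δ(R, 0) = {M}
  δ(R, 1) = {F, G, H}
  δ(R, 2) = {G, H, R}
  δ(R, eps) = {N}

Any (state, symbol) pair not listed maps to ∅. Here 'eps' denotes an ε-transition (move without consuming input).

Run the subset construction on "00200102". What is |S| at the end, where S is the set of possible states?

7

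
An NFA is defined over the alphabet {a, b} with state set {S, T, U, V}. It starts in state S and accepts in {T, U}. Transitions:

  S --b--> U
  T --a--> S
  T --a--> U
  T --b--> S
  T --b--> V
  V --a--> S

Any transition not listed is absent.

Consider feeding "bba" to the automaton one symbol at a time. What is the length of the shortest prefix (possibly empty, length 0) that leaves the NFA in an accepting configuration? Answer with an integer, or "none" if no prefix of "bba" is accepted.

Start in {S}.
Read 'b': S→{U}; now {U}.
None of the earlier sets intersect F, but {U} does.

1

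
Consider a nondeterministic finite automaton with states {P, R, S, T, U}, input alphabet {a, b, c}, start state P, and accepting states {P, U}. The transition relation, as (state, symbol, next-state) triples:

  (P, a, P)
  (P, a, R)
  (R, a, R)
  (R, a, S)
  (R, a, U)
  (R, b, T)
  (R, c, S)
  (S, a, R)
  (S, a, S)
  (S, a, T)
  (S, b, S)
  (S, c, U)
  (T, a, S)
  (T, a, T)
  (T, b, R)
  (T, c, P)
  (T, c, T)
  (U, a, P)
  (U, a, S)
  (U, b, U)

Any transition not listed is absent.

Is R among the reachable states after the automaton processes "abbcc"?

No

Start in {P}.
Read 'a': P→{P, R}; now {P, R}.
Read 'b': P→∅, R→{T}; now {T}.
Read 'b': T→{R}; now {R}.
Read 'c': R→{S}; now {S}.
Read 'c': S→{U}; now {U}.
State R is not in {U}.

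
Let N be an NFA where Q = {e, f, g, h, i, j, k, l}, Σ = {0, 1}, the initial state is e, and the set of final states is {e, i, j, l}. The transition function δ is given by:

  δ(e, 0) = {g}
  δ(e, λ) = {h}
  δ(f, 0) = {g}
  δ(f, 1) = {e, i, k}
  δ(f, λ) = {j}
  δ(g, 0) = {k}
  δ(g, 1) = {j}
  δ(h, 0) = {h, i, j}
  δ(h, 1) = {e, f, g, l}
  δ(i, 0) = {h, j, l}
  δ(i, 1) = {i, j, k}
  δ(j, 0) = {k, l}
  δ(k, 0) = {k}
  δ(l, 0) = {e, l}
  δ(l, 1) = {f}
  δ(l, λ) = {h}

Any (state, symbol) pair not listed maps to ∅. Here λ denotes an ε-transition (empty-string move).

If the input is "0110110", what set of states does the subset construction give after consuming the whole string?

{e, g, h, i, j, k, l}

Start: ε-closure({e}) = {e, h}.
Read '0': {e, h} → {g, h, i, j}.
Read '1': {g, h, i, j} → {e, f, g, h, i, j, k, l}.
Read '1': {e, f, g, h, i, j, k, l} → {e, f, g, h, i, j, k, l}.
Read '0': {e, f, g, h, i, j, k, l} → {e, g, h, i, j, k, l}.
Read '1': {e, g, h, i, j, k, l} → {e, f, g, h, i, j, k, l}.
Read '1': {e, f, g, h, i, j, k, l} → {e, f, g, h, i, j, k, l}.
Read '0': {e, f, g, h, i, j, k, l} → {e, g, h, i, j, k, l}.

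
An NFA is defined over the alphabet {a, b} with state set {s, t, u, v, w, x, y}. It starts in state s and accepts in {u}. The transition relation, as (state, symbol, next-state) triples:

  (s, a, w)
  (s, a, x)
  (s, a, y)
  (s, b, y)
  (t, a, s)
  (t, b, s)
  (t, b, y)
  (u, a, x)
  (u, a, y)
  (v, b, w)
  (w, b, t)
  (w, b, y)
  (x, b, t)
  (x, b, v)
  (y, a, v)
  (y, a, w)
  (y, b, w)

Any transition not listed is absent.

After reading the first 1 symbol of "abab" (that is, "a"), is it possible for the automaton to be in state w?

Yes

Start in {s}.
Read 'a': s→{w, x, y}; now {w, x, y}.
State w is in {w, x, y}.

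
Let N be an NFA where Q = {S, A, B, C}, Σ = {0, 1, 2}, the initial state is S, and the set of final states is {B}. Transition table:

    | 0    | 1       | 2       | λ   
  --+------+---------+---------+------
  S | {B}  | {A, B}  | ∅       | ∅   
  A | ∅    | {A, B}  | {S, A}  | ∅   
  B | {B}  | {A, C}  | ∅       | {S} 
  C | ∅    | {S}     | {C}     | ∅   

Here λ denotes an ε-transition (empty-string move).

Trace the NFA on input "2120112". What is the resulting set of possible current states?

Start in {S}.
Read '2': S→∅; now ∅.
The set is empty and remains empty for the remaining 6 symbols.

∅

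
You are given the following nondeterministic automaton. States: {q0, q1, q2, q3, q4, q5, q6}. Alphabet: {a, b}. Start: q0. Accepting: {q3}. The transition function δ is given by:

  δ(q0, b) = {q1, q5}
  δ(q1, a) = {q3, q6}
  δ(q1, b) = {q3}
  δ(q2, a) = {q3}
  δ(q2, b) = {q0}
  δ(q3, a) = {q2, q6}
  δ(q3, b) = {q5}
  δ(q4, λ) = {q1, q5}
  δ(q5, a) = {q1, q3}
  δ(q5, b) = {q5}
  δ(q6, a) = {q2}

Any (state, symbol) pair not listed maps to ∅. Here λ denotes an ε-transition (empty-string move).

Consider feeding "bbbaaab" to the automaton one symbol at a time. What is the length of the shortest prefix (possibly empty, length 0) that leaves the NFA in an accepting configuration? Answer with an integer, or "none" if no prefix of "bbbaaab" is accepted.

2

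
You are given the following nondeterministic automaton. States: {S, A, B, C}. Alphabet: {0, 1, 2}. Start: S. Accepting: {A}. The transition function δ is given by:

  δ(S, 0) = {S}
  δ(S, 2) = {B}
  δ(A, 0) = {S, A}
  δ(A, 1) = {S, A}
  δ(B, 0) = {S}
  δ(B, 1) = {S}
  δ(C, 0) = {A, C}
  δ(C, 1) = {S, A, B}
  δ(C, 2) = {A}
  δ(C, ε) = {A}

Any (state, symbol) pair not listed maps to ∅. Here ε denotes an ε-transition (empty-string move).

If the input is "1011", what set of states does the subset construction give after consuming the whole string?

∅

Start in {S}.
Read '1': S→∅; now ∅.
The set is empty and remains empty for the remaining 3 symbols.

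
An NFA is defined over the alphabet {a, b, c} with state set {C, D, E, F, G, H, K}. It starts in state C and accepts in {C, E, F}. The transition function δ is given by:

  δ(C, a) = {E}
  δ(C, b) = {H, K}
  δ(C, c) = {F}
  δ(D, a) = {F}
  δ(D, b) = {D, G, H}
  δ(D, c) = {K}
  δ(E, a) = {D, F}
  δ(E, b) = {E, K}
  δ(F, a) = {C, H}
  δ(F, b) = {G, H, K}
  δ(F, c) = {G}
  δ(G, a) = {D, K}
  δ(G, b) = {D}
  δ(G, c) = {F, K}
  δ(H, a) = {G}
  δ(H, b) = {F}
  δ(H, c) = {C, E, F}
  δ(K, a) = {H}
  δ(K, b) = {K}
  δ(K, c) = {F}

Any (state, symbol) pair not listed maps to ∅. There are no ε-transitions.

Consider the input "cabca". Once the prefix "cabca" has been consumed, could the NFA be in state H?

Start in {C}.
Read 'c': {C} → {F}.
Read 'a': {F} → {C, H}.
Read 'b': {C, H} → {F, H, K}.
Read 'c': {F, H, K} → {C, E, F, G}.
Read 'a': {C, E, F, G} → {C, D, E, F, H, K}.
State H is in {C, D, E, F, H, K}.

Yes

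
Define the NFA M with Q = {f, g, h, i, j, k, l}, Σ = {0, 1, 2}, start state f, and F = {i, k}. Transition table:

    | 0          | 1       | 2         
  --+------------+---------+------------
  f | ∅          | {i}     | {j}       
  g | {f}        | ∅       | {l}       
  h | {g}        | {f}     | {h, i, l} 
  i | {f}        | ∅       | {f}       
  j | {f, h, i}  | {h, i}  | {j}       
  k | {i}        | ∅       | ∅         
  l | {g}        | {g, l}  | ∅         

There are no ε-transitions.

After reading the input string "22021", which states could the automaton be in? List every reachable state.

Start in {f}.
Read '2': f→{j}; now {j}.
Read '2': j→{j}; now {j}.
Read '0': j→{f, h, i}; now {f, h, i}.
Read '2': f→{j}, h→{h, i, l}, i→{f}; now {f, h, i, j, l}.
Read '1': f→{i}, h→{f}, i→∅, j→{h, i}, l→{g, l}; now {f, g, h, i, l}.

{f, g, h, i, l}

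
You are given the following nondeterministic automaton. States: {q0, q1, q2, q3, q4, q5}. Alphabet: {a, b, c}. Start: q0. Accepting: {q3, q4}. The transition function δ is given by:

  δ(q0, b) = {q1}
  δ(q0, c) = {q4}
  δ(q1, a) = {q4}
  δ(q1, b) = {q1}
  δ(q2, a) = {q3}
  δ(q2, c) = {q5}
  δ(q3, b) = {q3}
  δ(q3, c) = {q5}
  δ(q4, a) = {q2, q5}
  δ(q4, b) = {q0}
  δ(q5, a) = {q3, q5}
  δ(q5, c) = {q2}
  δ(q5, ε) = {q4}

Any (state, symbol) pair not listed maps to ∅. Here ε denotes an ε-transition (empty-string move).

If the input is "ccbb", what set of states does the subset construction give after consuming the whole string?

Start in {q0}.
Read 'c': {q0} → {q4}.
Read 'c': {q4} → ∅.
The set is empty and remains empty for the remaining 2 symbols.

∅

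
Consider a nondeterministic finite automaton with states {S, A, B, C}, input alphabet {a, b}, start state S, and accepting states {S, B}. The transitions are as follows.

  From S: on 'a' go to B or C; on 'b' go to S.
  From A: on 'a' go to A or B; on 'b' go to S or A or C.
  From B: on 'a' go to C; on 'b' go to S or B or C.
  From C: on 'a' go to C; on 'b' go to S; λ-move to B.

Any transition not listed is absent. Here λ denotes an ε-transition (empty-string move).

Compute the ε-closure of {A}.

{A}

Begin with {A}.
No ε-moves leave this set, so the closure equals the set itself.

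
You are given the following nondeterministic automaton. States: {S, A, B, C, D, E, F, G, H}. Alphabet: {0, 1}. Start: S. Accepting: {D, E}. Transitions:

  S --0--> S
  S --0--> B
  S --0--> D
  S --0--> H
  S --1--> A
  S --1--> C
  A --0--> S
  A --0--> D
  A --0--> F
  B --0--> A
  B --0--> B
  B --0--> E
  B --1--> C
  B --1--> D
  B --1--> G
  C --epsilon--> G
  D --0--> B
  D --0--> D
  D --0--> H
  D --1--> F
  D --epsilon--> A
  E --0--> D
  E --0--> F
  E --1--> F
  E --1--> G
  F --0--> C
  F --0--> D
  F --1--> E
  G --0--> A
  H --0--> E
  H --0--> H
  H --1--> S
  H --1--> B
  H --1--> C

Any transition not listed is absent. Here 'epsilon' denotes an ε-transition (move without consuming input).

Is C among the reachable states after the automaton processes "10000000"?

Start in {S}.
Read '1': S→{A, C}; union {A, C}; ε-closure = {A, C, G}.
Read '0': A→{S, D, F}, C→∅, G→{A}; now {S, A, D, F}.
Read '0': S→{S, B, D, H}, A→{S, D, F}, D→{B, D, H}, F→{C, D}; union {S, B, C, D, F, H}; ε-closure = {S, A, B, C, D, F, G, H}.
Read '0': S→{S, B, D, H}, A→{S, D, F}, B→{A, B, E}, C→∅, D→{B, D, H}, F→{C, D}, G→{A}, H→{E, H}; union {S, A, B, C, D, E, F, H}; ε-closure = {S, A, B, C, D, E, F, G, H}.
Read '0': S→{S, B, D, H}, A→{S, D, F}, B→{A, B, E}, C→∅, D→{B, D, H}, E→{D, F}, F→{C, D}, G→{A}, H→{E, H}; union {S, A, B, C, D, E, F, H}; ε-closure = {S, A, B, C, D, E, F, G, H}.
Read '0': S→{S, B, D, H}, A→{S, D, F}, B→{A, B, E}, C→∅, D→{B, D, H}, E→{D, F}, F→{C, D}, G→{A}, H→{E, H}; union {S, A, B, C, D, E, F, H}; ε-closure = {S, A, B, C, D, E, F, G, H}.
Read '0': S→{S, B, D, H}, A→{S, D, F}, B→{A, B, E}, C→∅, D→{B, D, H}, E→{D, F}, F→{C, D}, G→{A}, H→{E, H}; union {S, A, B, C, D, E, F, H}; ε-closure = {S, A, B, C, D, E, F, G, H}.
Read '0': S→{S, B, D, H}, A→{S, D, F}, B→{A, B, E}, C→∅, D→{B, D, H}, E→{D, F}, F→{C, D}, G→{A}, H→{E, H}; union {S, A, B, C, D, E, F, H}; ε-closure = {S, A, B, C, D, E, F, G, H}.
State C is in {S, A, B, C, D, E, F, G, H}.

Yes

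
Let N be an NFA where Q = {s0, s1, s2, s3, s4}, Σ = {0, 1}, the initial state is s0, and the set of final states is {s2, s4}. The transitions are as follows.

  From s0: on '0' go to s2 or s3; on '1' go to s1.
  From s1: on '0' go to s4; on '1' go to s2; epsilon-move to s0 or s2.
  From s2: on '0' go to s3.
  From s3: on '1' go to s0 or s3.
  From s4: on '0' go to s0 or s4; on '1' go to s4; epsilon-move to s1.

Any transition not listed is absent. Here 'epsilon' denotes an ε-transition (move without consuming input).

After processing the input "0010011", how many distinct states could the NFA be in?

Start in {s0}.
Read '0': s0→{s2, s3}; now {s2, s3}.
Read '0': s2→{s3}, s3→∅; now {s3}.
Read '1': s3→{s0, s3}; now {s0, s3}.
Read '0': s0→{s2, s3}, s3→∅; now {s2, s3}.
Read '0': s2→{s3}, s3→∅; now {s3}.
Read '1': s3→{s0, s3}; now {s0, s3}.
Read '1': s0→{s1}, s3→{s0, s3}; union {s0, s1, s3}; ε-closure = {s0, s1, s2, s3}.
That set has 4 states.

4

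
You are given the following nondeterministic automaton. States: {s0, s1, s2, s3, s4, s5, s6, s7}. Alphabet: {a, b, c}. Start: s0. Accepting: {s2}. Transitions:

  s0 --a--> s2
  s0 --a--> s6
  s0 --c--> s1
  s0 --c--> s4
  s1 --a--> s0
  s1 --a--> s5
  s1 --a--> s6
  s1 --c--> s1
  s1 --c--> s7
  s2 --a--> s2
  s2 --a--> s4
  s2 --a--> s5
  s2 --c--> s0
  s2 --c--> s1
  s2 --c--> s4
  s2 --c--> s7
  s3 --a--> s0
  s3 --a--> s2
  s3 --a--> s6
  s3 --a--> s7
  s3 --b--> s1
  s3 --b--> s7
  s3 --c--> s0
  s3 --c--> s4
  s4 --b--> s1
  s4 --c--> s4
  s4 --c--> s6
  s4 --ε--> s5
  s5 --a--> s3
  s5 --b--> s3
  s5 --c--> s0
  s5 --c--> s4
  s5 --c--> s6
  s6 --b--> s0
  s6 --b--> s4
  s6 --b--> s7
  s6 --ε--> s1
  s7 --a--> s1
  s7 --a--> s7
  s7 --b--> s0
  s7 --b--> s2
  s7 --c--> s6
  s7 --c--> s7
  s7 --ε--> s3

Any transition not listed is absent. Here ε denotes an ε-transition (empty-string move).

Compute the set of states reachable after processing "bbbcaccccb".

∅

Start in {s0}.
Read 'b': s0→∅; now ∅.
The set is empty and remains empty for the remaining 9 symbols.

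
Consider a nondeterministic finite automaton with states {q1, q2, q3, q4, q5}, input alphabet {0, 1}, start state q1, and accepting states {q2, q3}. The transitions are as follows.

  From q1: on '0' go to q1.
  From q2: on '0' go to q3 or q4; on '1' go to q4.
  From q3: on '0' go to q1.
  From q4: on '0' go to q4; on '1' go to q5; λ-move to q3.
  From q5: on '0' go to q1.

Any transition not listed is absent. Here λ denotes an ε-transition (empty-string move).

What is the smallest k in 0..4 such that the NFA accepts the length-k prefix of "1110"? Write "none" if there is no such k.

Start in {q1}.
Read '1': {q1} → ∅.
The set is empty and remains empty for the remaining 3 symbols.
No reachable set along the way intersects F.

none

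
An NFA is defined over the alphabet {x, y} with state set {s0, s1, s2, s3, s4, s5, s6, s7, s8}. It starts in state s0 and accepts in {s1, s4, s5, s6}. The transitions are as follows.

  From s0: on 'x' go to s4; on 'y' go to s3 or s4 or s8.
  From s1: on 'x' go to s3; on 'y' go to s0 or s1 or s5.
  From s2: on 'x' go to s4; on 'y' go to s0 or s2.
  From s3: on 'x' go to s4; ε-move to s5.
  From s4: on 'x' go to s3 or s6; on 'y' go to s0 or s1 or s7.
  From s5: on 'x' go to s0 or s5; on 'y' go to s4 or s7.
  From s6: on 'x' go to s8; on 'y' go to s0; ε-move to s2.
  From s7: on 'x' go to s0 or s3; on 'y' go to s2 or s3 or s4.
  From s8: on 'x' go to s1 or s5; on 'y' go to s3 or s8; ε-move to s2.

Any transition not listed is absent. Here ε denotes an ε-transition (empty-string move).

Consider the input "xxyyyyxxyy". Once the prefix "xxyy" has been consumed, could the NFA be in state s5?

Start in {s0}.
Read 'x': {s0} → {s4}.
Read 'x': {s4} → {s2, s3, s5, s6}.
Read 'y': {s2, s3, s5, s6} → {s0, s2, s4, s7}.
Read 'y': {s0, s2, s4, s7} → {s0, s1, s2, s3, s4, s5, s7, s8}.
State s5 is in {s0, s1, s2, s3, s4, s5, s7, s8}.

Yes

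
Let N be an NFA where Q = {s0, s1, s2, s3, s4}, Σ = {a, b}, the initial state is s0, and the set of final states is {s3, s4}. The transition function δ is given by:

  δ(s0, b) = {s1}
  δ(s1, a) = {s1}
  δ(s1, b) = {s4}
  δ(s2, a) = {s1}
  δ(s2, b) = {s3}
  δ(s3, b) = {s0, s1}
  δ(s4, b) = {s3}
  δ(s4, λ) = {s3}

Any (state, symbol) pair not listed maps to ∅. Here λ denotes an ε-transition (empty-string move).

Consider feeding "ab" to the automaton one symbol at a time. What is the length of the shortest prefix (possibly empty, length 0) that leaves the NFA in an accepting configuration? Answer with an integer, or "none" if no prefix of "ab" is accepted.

none

Start in {s0}.
Read 'a': s0→∅; now ∅.
The set is empty and remains empty for the remaining 1 symbol.
No reachable set along the way intersects F.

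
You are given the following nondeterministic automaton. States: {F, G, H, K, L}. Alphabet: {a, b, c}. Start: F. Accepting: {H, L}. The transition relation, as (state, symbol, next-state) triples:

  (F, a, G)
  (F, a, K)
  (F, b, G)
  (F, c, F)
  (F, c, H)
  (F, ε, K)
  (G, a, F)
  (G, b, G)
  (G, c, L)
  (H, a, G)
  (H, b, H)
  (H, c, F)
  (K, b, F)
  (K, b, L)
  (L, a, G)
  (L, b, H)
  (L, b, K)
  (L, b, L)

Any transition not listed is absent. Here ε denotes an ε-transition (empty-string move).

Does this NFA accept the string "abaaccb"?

Start: ε-closure({F}) = {F, K}.
Read 'a': F→{G, K}, K→∅; now {G, K}.
Read 'b': G→{G}, K→{F, L}; union {F, G, L}; ε-closure = {F, G, K, L}.
Read 'a': F→{G, K}, G→{F}, K→∅, L→{G}; now {F, G, K}.
Read 'a': F→{G, K}, G→{F}, K→∅; now {F, G, K}.
Read 'c': F→{F, H}, G→{L}, K→∅; union {F, H, L}; ε-closure = {F, H, K, L}.
Read 'c': F→{F, H}, H→{F}, K→∅, L→∅; union {F, H}; ε-closure = {F, H, K}.
Read 'b': F→{G}, H→{H}, K→{F, L}; union {F, G, H, L}; ε-closure = {F, G, H, K, L}.
The final set {F, G, H, K, L} contains the accepting states H, L.

Yes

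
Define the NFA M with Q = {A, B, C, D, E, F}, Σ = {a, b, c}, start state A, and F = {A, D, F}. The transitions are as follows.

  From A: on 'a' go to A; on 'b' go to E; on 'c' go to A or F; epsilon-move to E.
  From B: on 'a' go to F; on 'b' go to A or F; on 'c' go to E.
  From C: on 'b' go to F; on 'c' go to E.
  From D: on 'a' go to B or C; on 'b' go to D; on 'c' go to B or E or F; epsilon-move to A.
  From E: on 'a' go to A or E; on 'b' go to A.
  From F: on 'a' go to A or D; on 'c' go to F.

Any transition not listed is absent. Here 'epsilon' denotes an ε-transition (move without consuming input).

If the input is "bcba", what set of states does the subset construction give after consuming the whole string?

Start: ε-closure({A}) = {A, E}.
Read 'b': A→{E}, E→{A}; now {A, E}.
Read 'c': A→{A, F}, E→∅; union {A, F}; ε-closure = {A, E, F}.
Read 'b': A→{E}, E→{A}, F→∅; now {A, E}.
Read 'a': A→{A}, E→{A, E}; now {A, E}.

{A, E}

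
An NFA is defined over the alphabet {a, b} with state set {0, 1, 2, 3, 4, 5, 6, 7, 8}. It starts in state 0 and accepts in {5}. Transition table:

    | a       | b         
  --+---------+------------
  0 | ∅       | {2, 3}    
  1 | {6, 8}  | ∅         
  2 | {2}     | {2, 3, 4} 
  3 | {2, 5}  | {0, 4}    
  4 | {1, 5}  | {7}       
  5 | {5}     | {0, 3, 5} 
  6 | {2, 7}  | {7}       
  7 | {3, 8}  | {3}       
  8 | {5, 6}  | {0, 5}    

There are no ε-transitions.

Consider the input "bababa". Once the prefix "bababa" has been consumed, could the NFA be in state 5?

Yes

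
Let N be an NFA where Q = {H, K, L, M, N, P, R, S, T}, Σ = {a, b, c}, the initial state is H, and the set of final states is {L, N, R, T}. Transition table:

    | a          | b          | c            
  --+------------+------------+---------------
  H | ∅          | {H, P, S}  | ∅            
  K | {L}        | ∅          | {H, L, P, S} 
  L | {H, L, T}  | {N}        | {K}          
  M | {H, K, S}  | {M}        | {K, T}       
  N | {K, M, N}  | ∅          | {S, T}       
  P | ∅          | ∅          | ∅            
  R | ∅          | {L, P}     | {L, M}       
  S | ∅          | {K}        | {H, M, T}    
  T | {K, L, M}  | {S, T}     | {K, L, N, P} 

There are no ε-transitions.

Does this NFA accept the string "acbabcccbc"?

No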